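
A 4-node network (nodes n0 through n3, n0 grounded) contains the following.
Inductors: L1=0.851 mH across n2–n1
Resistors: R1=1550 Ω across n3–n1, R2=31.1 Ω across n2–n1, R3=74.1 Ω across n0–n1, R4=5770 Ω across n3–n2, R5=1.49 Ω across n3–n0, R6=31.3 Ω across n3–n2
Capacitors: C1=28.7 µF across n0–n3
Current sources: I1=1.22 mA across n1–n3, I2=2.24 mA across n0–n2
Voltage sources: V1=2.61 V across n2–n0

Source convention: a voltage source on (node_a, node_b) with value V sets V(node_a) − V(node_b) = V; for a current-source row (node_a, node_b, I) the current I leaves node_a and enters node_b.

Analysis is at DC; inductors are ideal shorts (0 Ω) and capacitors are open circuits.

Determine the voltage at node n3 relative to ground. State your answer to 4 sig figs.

MNA unknowns: 3 node voltages V₁..V_3 plus 2 source currents (L1, V1)
L1: row V2−V1=0, i_L1 at 2,1
R1: Y=0.0006452 on G[3,1]
R2: Y=0.03215 on G[2,1]
C1: Y=0.000 on G[0,3]
I1: z[1]−=0.00122, z[3]+=0.00122
R3: Y=0.01350 on G[0,1]
R4: Y=0.0001733 on G[3,2]
R5: Y=0.6711 on G[3,0]
I2: z[0]−=0.00224, z[2]+=0.00224
R6: Y=0.03195 on G[3,2]
V1: row V2−V0=2.61, i_V1 at 2,0
solve → V1=2.610, V2=2.610, V3=0.1232
aux → i_L1=0.03805, i_V1=-0.1157

0.1232 V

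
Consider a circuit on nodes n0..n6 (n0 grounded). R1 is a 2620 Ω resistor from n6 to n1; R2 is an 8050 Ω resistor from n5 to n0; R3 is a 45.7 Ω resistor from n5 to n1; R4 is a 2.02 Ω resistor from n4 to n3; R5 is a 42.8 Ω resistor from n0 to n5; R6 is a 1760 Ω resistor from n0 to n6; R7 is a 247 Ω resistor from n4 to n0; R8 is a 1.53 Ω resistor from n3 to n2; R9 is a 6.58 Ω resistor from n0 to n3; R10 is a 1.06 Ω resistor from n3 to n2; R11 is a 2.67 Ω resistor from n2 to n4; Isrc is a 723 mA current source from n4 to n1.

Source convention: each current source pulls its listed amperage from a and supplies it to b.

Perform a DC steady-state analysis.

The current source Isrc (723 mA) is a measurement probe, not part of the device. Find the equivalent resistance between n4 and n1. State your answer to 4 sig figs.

MNA unknowns: 6 node voltages V₁..V_6
R1: Y=0.0003817 on G[6,1]
R2: Y=0.0001242 on G[5,0]
R3: Y=0.02188 on G[5,1]
R4: Y=0.4950 on G[4,3]
R5: Y=0.02336 on G[0,5]
R6: Y=0.0005682 on G[0,6]
R7: Y=0.004049 on G[4,0]
R8: Y=0.6536 on G[3,2]
R9: Y=0.1520 on G[0,3]
R10: Y=0.9434 on G[3,2]
R11: Y=0.3745 on G[2,4]
Isrc: z[4]−=0.723, z[1]+=0.723
solve → V1=62.56, V2=-4.778, V3=-4.611, V4=-5.489, V5=30.17, V6=25.14

R_eq = 94.12 Ω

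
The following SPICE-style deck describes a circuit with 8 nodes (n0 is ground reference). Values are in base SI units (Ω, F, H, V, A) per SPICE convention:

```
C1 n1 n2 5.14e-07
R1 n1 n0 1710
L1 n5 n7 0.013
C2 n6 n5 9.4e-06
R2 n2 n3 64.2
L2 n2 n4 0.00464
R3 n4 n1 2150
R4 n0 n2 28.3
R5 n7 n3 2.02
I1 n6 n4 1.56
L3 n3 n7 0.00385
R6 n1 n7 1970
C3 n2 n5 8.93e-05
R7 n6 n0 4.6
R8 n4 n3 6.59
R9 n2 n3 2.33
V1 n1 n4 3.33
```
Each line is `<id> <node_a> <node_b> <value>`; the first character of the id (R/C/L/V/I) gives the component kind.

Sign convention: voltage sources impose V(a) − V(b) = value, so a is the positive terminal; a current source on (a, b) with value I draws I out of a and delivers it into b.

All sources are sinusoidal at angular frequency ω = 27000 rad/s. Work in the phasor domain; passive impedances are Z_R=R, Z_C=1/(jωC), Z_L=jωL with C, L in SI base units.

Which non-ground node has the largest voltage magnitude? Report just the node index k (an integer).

MNA unknowns: 7 node voltages V₁..V_7 plus 1 source current (V1)
C1: Y=0.000+0.01388j on G[1,2]
R1: Y=0.0005848+0.000j on G[1,0]
L1: Y=0.000-0.002849j on G[5,7]
C2: Y=0.000+0.2538j on G[6,5]
R2: Y=0.01558+0.000j on G[2,3]
L2: Y=0.000-0.007982j on G[2,4]
R3: Y=0.0004651+0.000j on G[4,1]
R4: Y=0.03534+0.000j on G[0,2]
R5: Y=0.4950+0.000j on G[7,3]
I1: z[6]−=1.56, z[4]+=1.56
L3: Y=0.000-0.009620j on G[3,7]
R6: Y=0.0005076+0.000j on G[1,7]
C3: Y=0.000+2.411j on G[2,5]
R7: Y=0.2174+0.000j on G[6,0]
R8: Y=0.1517+0.000j on G[4,3]
R9: Y=0.4292+0.000j on G[2,3]
V1: row V1−V4=3.33, i_V1 at 1,4
solve → V1=17.66-6.750j, V2=0.7312-5.693j, V3=4.207-5.946j, V4=14.33-6.750j, V5=0.6419-5.060j, V6=-0.1664+0.9436j, V7=4.225-5.926j
aux → i_V1=-0.03336-0.2306j

1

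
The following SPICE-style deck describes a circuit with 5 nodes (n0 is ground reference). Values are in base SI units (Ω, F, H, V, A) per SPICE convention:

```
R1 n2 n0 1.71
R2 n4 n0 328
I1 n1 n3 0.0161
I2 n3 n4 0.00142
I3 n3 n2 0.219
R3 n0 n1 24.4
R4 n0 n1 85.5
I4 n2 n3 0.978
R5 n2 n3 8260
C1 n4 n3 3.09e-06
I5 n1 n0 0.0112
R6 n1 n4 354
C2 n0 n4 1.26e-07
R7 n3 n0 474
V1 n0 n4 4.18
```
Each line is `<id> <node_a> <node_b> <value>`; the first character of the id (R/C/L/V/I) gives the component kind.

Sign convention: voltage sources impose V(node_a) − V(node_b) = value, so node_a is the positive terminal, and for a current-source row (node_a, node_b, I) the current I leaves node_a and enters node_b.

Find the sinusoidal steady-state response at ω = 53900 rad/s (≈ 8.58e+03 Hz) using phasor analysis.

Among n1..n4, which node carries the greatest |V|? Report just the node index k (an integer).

Apply KCL at each of the 4 non-ground nodes and solve the resulting linear system.
Node n1: branches {I1, R3, R4, I5, R6} → V_1 = -0.7046+0.000j
Node n2: branches {R1, I3, I4, R5} → V_2 = -1.298-0.0009727j
Node n3: branches {I1, I2, I3, I4, R5, C1, R7} → V_3 = -4.117-4.700j
Node n4: branches {R2, I2, C1, R6, C2, V1} → V_4 = -4.180+0.000j
Source currents: i(V1)=-0.8067-0.03887j

3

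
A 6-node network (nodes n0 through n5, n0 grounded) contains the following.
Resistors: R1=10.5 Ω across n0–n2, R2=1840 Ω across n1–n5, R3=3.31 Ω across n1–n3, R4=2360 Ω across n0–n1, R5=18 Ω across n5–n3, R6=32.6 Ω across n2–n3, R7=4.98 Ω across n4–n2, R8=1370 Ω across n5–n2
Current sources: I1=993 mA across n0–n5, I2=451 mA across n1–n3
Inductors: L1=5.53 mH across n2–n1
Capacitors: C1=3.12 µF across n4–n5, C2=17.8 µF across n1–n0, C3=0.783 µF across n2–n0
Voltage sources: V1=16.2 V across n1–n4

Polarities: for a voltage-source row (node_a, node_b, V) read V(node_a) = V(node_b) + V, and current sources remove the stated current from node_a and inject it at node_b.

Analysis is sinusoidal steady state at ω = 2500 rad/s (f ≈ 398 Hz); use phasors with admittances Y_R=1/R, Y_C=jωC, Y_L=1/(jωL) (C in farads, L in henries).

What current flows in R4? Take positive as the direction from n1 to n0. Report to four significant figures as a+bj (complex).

Element admittances at ω=2500 rad/s:
  Y(R1) = 0.09524+0.000j S between n0,n2
  I1: injects 0.993 A into n5 (from n0)
  Y(R2) = 0.0005435+0.000j S between n1,n5
  Y(R3) = 0.3021+0.000j S between n1,n3
  Y(R4) = 0.0004237+0.000j S between n0,n1
  Y(L1) = 0.000-0.07233j S between n2,n1
  Y(R5) = 0.05556+0.000j S between n5,n3
  Y(C1) = 0.000+0.007800j S between n4,n5
  Y(R6) = 0.03067+0.000j S between n2,n3
  Y(C2) = 0.000+0.04450j S between n1,n0
  Y(R7) = 0.2008+0.000j S between n4,n2
  Y(C3) = 0.000+0.001958j S between n2,n0
  Y(R8) = 0.0007299+0.000j S between n5,n2
  I2: injects 0.451 A into n3 (from n1)
  V1: constraint V(n1)−V(n4) = 16.2
Assemble and solve the 6×6 MNA system:
  V(n1)=21.59-9.233j  V(n2)=5.807-10.16j  V(n3)=24.23-10.13j  V(n4)=5.385-9.233j  V(n5)=40.65-14.96j
  i(V1)=-0.1295-0.08816j

0.009146-0.003912j A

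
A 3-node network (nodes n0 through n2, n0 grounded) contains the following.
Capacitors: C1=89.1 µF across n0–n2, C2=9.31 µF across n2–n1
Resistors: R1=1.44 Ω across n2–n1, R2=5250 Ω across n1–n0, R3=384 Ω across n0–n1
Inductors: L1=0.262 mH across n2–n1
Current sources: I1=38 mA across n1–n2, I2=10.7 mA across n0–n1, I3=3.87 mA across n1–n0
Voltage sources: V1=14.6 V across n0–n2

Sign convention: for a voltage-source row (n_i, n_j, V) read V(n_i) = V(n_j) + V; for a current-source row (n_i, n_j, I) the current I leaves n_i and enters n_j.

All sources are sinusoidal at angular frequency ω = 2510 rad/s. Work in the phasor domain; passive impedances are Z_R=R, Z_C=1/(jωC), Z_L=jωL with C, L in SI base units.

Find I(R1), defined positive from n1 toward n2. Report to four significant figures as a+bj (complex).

Apply KCL at each of the 2 non-ground nodes and solve the resulting linear system.
Node n1: branches {R1, L1, R2, I1, I2, C2, R3, I3} → V_1 = -14.60+0.005287j
Node n2: branches {C1, R1, L1, I1, C2, V1} → V_2 = -14.60+0.000j
Source currents: i(V1)=-0.04762-3.265j

0.001710+0.003671j A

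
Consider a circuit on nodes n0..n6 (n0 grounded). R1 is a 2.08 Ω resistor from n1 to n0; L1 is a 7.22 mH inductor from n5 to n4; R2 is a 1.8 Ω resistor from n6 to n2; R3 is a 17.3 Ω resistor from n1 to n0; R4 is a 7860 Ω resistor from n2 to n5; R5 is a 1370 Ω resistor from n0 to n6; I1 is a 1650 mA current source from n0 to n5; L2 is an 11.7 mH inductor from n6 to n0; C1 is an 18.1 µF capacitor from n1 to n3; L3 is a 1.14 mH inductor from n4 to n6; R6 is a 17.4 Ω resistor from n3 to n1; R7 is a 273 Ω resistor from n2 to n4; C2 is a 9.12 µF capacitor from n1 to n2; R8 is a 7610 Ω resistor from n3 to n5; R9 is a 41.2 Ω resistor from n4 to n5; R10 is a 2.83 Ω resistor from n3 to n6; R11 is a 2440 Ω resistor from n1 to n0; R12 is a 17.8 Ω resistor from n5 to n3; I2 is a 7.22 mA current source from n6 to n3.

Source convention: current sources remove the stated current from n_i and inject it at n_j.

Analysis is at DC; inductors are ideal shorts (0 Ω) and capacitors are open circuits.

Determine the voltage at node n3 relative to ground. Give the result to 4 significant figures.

0.01564 V

Apply KCL at each of the 6 non-ground nodes and solve the resulting linear system.
Node n1: branches {R1, R3, C1, R6, C2, R11} → V_1 = 0.001507
Node n2: branches {R2, R4, R7, C2} → V_2 = 0.000
Node n3: branches {C1, R6, R8, R10, R12, I2} → V_3 = 0.01564
Node n4: branches {L1, L3, R7, R9} → V_4 = 0.000
Node n5: branches {L1, R4, I1, R8, R9, R12} → V_5 = 0.000
Node n6: branches {R2, R5, L2, L3, R10, I2} → V_6 = 0.000
Source currents: i(L1)=1.651, i(L2)=1.649, i(L3)=1.651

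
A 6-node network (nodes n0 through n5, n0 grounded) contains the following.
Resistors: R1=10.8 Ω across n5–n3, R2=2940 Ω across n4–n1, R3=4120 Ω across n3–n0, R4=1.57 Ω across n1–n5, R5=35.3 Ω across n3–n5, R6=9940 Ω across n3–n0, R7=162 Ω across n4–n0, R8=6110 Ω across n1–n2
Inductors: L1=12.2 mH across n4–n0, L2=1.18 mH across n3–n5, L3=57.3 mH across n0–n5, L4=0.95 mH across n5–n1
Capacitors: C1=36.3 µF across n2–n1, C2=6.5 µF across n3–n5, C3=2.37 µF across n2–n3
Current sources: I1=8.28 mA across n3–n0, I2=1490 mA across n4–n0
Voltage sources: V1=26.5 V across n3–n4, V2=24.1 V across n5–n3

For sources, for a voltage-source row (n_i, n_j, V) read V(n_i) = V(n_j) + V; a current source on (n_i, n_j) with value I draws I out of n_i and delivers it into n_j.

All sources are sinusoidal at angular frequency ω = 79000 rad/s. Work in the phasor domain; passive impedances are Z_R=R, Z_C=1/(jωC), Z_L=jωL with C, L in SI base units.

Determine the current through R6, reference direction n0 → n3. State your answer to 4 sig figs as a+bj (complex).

Element admittances at ω=79000 rad/s:
  Y(R1) = 0.09259+0.000j S between n5,n3
  Y(L1) = 0.000-0.001038j S between n4,n0
  Y(R2) = 0.0003401+0.000j S between n4,n1
  Y(R3) = 0.0002427+0.000j S between n3,n0
  Y(R4) = 0.6369+0.000j S between n1,n5
  Y(L2) = 0.000-0.01073j S between n3,n5
  Y(L3) = 0.000-0.0002209j S between n0,n5
  Y(C1) = 0.000+2.868j S between n2,n1
  Y(C2) = 0.000+0.5135j S between n3,n5
  Y(R5) = 0.02833+0.000j S between n3,n5
  Y(R6) = 0.0001006+0.000j S between n3,n0
  I1: injects 0.00828 A into n0 (from n3)
  Y(L4) = 0.000-0.01332j S between n5,n1
  Y(R7) = 0.006173+0.000j S between n4,n0
  Y(R8) = 0.0001637+0.000j S between n1,n2
  I2: injects 1.49 A into n0 (from n4)
  Y(C3) = 0.000+0.1872j S between n2,n3
  V1: constraint V(n3)−V(n4) = 26.5
  V2: constraint V(n5)−V(n3) = 24.1
Assemble and solve the 7×7 MNA system:
  V(n1)=-174.3-47.65j  V(n2)=-175.7-47.27j  V(n3)=-196.8-41.42j  V(n4)=-223.3-41.42j  V(n5)=-172.7-41.42j
  i(V1)=0.05178-0.02182j  i(V2)=-4.017-16.10j

0.01980+0.004167j A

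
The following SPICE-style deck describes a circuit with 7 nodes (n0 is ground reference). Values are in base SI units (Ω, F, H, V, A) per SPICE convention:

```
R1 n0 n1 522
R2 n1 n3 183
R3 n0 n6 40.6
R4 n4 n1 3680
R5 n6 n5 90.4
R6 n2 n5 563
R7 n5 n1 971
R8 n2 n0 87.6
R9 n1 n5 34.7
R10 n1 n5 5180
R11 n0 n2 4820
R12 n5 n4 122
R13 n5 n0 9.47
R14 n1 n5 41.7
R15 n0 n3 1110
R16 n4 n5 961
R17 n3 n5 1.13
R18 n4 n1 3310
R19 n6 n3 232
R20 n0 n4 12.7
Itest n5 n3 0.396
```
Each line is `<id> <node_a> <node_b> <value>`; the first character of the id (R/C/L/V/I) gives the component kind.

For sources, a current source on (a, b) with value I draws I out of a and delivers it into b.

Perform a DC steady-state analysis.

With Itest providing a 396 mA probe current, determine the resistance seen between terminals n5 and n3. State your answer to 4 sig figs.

R_eq = 1.118 Ω

Element admittances at DC:
  Y(R1) = 0.001916 S between n0,n1
  Y(R2) = 0.005464 S between n1,n3
  Y(R3) = 0.02463 S between n0,n6
  Y(R4) = 0.0002717 S between n4,n1
  Y(R5) = 0.01106 S between n6,n5
  Y(R6) = 0.001776 S between n2,n5
  Y(R7) = 0.001030 S between n5,n1
  Y(R8) = 0.01142 S between n2,n0
  Y(R9) = 0.02882 S between n1,n5
  Y(R10) = 0.0001931 S between n1,n5
  Y(R11) = 0.0002075 S between n0,n2
  Y(R12) = 0.008197 S between n5,n4
  Y(R13) = 0.1056 S between n5,n0
  Y(R14) = 0.02398 S between n1,n5
  Y(R15) = 0.0009009 S between n0,n3
  Y(R16) = 0.001041 S between n4,n5
  Y(R17) = 0.8850 S between n3,n5
  Y(R18) = 0.0003021 S between n4,n1
  Y(R19) = 0.004310 S between n6,n3
  Y(R20) = 0.07874 S between n0,n4
  Itest: injects 0.396 A into n3 (from n5)
Assemble and solve the 6×6 MNA system:
  V(n1)=0.02651  V(n2)=-0.001727  V(n3)=0.4296  V(n4)=-0.001187  V(n5)=-0.01303  V(n6)=0.04269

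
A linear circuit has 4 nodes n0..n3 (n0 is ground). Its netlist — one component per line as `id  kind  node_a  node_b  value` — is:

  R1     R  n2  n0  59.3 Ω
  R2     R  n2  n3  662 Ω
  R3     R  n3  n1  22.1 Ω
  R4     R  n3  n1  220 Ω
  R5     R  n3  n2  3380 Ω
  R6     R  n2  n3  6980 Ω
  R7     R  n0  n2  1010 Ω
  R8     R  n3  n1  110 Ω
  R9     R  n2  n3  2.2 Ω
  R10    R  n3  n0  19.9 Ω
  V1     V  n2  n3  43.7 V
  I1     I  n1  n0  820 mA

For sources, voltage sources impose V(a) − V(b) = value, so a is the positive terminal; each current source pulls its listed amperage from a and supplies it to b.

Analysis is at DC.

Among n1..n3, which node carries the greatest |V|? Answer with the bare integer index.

Apply KCL at each of the 3 non-ground nodes and solve the resulting linear system.
Node n1: branches {R3, R4, R8, I1} → V_1 = -37.42
Node n2: branches {R1, R2, R5, R6, R7, R9, V1} → V_2 = 20.20
Node n3: branches {R2, R3, R4, R5, R6, R8, R9, R10, V1} → V_3 = -23.50
Source currents: i(V1)=-20.31

1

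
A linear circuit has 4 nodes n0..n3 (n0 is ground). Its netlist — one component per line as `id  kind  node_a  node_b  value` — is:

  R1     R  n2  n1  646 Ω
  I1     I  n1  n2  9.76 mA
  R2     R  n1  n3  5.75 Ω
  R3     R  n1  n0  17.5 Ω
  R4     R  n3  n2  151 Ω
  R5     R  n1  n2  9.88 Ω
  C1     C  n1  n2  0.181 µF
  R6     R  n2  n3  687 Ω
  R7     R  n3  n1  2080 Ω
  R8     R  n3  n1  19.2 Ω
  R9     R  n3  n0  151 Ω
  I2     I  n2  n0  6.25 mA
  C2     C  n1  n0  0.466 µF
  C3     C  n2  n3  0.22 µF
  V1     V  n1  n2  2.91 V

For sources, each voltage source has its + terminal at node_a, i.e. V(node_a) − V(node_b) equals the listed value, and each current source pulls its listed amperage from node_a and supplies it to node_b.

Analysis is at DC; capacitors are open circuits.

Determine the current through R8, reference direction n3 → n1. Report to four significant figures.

Apply KCL at each of the 3 non-ground nodes and solve the resulting linear system.
Node n1: branches {R1, I1, R2, R3, R5, C1, R7, R8, C2, V1} → V_1 = -0.08814
Node n2: branches {R1, I1, R4, R5, C1, R6, I2, C3, V1} → V_2 = -2.998
Node n3: branches {R2, R4, R6, R7, R8, R9, C3} → V_3 = -0.1832
Source currents: i(V1)=-0.3253

-0.004950 A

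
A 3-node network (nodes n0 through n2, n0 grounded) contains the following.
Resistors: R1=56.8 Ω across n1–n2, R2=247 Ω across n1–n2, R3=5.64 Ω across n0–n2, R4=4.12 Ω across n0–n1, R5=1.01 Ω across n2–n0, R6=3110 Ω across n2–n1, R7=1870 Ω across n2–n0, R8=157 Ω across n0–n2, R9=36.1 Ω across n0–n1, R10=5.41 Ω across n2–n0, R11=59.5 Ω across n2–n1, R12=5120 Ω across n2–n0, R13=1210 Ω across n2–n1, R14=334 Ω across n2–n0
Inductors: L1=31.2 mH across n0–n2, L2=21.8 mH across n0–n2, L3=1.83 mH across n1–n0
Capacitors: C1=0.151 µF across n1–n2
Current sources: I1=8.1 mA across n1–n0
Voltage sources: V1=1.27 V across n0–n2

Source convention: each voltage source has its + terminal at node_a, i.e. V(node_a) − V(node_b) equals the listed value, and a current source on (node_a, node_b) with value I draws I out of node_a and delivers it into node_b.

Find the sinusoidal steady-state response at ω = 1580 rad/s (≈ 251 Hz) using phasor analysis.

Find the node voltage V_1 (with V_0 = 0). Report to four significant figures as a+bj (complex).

MNA unknowns: 2 node voltages V₁..V_2 plus 1 source current (V1)
R1: Y=0.01761+0.000j on G[1,2]
R2: Y=0.004049+0.000j on G[1,2]
L1: Y=0.000-0.02029j on G[0,2]
L2: Y=0.000-0.02903j on G[0,2]
C1: Y=0.000+0.0002386j on G[1,2]
R3: Y=0.1773+0.000j on G[0,2]
R4: Y=0.2427+0.000j on G[0,1]
I1: z[1]−=0.0081, z[0]+=0.0081
R5: Y=0.9901+0.000j on G[2,0]
R6: Y=0.0003215+0.000j on G[2,1]
R7: Y=0.0005348+0.000j on G[2,0]
R8: Y=0.006369+0.000j on G[0,2]
R9: Y=0.02770+0.000j on G[0,1]
R10: Y=0.1848+0.000j on G[2,0]
L3: Y=0.000-0.3459j on G[1,0]
R11: Y=0.01681+0.000j on G[2,1]
R12: Y=0.0001953+0.000j on G[2,0]
R13: Y=0.0008264+0.000j on G[2,1]
R14: Y=0.002994+0.000j on G[2,0]
V1: row V0−V2=1.27, i_V1 at 0,2
solve → V1=-0.08351-0.09407j, V2=-1.270+0.000j
aux → i_V1=-1.777+0.06608j

-0.08351-0.09407j V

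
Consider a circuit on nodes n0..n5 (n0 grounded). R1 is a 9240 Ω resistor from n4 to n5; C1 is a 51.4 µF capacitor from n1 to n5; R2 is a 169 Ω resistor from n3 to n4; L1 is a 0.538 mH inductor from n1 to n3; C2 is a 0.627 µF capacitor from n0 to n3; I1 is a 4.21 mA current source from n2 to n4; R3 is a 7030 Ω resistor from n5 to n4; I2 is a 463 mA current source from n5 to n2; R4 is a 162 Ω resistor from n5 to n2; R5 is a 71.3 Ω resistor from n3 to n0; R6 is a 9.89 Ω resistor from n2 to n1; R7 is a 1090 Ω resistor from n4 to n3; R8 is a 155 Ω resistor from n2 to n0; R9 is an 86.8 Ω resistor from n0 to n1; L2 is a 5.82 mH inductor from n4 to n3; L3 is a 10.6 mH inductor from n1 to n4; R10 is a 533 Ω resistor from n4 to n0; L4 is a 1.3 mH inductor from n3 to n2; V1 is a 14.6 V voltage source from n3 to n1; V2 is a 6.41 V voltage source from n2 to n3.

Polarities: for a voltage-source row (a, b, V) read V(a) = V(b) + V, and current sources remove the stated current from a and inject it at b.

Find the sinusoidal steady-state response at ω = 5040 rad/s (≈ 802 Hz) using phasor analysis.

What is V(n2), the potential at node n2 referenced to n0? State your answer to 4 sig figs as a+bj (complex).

MNA unknowns: 5 node voltages V₁..V_5 plus 2 source currents (V1, V2)
R1: Y=0.0001082+0.000j on G[4,5]
C1: Y=0.000+0.2591j on G[1,5]
R2: Y=0.005917+0.000j on G[3,4]
L1: Y=0.000-0.3688j on G[1,3]
C2: Y=0.000+0.003160j on G[0,3]
I1: z[2]−=0.00421, z[4]+=0.00421
R3: Y=0.0001422+0.000j on G[5,4]
I2: z[5]−=0.463, z[2]+=0.463
R4: Y=0.006173+0.000j on G[5,2]
R5: Y=0.01403+0.000j on G[3,0]
R6: Y=0.1011+0.000j on G[2,1]
R7: Y=0.0009174+0.000j on G[4,3]
R8: Y=0.006452+0.000j on G[2,0]
R9: Y=0.01152+0.000j on G[0,1]
L2: Y=0.000-0.03409j on G[4,3]
L3: Y=0.000-0.01872j on G[1,4]
R10: Y=0.001876+0.000j on G[4,0]
L4: Y=0.000-0.1526j on G[3,2]
V1: row V3−V1=14.6, i_V1 at 3,1
V2: row V2−V3=6.41, i_V2 at 2,3
solve → V1=-10.61-0.4124j, V2=10.40-0.4124j, V3=3.987-0.4124j, V4=-1.085+0.3170j, V5=-10.64+0.8643j
aux → i_V1=-1.930+5.566j, i_V2=-1.863+0.9889j

10.40-0.4124j V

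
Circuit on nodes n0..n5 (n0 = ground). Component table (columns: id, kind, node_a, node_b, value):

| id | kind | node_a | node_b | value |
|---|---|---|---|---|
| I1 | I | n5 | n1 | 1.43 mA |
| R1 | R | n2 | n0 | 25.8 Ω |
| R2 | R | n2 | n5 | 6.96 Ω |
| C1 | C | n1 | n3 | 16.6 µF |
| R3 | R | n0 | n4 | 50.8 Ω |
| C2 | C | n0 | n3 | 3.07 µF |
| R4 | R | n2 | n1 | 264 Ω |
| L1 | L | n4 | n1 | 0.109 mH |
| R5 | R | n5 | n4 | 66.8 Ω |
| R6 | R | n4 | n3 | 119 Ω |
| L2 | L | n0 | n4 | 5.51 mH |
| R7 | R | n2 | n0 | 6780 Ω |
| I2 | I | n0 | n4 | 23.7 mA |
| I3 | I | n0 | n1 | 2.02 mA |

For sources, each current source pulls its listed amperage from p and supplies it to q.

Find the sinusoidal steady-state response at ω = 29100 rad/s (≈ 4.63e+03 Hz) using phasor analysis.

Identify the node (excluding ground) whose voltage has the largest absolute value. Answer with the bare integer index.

1

Element admittances at ω=29100 rad/s:
  I1: injects 0.00143 A into n1 (from n5)
  Y(R1) = 0.03876+0.000j S between n2,n0
  Y(R2) = 0.1437+0.000j S between n2,n5
  Y(C1) = 0.000+0.4831j S between n1,n3
  Y(R3) = 0.01969+0.000j S between n0,n4
  Y(C2) = 0.000+0.08934j S between n0,n3
  Y(R4) = 0.003788+0.000j S between n2,n1
  Y(L1) = 0.000-0.3153j S between n4,n1
  Y(R5) = 0.01497+0.000j S between n5,n4
  Y(R6) = 0.008403+0.000j S between n4,n3
  Y(L2) = 0.000-0.006237j S between n0,n4
  Y(R7) = 0.0001475+0.000j S between n2,n0
  I2: injects 0.0237 A into n4 (from n0)
  I3: injects 0.00202 A into n1 (from n0)
Assemble and solve the 5×5 MNA system:
  V(n1)=0.1208-0.3340j  V(n2)=0.008074-0.08602j  V(n3)=0.1022-0.2818j  V(n4)=0.09528-0.2636j  V(n5)=0.007289-0.1028j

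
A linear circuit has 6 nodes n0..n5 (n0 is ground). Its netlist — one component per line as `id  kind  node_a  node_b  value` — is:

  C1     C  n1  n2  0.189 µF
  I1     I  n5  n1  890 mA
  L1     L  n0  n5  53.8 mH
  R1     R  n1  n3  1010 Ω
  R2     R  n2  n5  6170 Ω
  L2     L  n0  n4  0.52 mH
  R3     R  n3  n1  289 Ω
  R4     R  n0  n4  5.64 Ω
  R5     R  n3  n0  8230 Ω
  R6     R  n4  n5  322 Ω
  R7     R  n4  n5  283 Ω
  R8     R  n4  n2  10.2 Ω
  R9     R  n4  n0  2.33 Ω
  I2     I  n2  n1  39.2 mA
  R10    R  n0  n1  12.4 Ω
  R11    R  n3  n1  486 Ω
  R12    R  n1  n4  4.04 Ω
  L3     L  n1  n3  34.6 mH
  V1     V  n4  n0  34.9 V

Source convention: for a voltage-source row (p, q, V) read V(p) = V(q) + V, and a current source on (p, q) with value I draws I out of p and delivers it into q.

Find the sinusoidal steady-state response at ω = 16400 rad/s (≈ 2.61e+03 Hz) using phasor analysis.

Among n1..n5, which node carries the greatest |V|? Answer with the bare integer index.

Element admittances at ω=16400 rad/s:
  Y(C1) = 0.000+0.003100j S between n1,n2
  I1: injects 0.89 A into n1 (from n5)
  Y(L1) = 0.000-0.001133j S between n0,n5
  Y(R1) = 0.0009901+0.000j S between n1,n3
  Y(R2) = 0.0001621+0.000j S between n2,n5
  Y(L2) = 0.000-0.1173j S between n0,n4
  Y(R3) = 0.003460+0.000j S between n3,n1
  Y(R4) = 0.1773+0.000j S between n0,n4
  Y(R5) = 0.0001215+0.000j S between n3,n0
  Y(R6) = 0.003106+0.000j S between n4,n5
  Y(R7) = 0.003534+0.000j S between n4,n5
  Y(R8) = 0.09804+0.000j S between n4,n2
  Y(R9) = 0.4292+0.000j S between n4,n0
  I2: injects 0.0392 A into n1 (from n2)
  Y(R10) = 0.08065+0.000j S between n0,n1
  Y(R11) = 0.002058+0.000j S between n3,n1
  Y(R12) = 0.2475+0.000j S between n1,n4
  Y(L3) = 0.000-0.001762j S between n1,n3
  V1: constraint V(n4)−V(n0) = 34.9
Assemble and solve the 6×6 MNA system:
  V(n1)=29.15+0.04853j  V(n2)=34.28-0.1878j  V(n3)=28.65-0.08494j  V(n4)=34.90+0.000j  V(n5)=-93.38-15.57j
  i(V1)=-23.50+3.983j

5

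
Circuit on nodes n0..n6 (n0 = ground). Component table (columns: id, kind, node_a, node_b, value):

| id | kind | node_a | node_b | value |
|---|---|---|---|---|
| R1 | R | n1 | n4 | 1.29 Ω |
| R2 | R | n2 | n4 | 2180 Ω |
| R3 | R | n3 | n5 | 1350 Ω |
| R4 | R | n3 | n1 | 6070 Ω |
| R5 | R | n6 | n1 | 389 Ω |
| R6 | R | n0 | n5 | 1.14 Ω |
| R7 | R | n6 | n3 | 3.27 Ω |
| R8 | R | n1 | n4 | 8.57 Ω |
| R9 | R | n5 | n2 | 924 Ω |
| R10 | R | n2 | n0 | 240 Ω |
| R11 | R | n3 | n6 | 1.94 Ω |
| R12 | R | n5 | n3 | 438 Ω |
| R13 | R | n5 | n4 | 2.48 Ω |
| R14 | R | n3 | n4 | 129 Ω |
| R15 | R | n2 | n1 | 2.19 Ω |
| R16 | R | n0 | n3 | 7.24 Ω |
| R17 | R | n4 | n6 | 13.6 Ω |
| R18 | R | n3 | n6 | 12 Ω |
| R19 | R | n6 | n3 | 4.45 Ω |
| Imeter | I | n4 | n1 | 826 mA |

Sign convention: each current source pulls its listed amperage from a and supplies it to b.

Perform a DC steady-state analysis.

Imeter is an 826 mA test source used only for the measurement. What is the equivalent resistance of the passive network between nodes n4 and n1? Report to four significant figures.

R_eq = 1.111 Ω

MNA unknowns: 6 node voltages V₁..V_6
R1: Y=0.7752 on G[1,4]
R2: Y=0.0004587 on G[2,4]
R3: Y=0.0007407 on G[3,5]
R4: Y=0.0001647 on G[3,1]
R5: Y=0.002571 on G[6,1]
R6: Y=0.8772 on G[0,5]
R7: Y=0.3058 on G[6,3]
R8: Y=0.1167 on G[1,4]
R9: Y=0.001082 on G[5,2]
R10: Y=0.004167 on G[2,0]
R11: Y=0.5155 on G[3,6]
R12: Y=0.002283 on G[5,3]
R13: Y=0.4032 on G[5,4]
R14: Y=0.007752 on G[3,4]
R15: Y=0.4566 on G[2,1]
R16: Y=0.1381 on G[0,3]
R17: Y=0.07353 on G[4,6]
R18: Y=0.08333 on G[3,6]
R19: Y=0.2247 on G[6,3]
Imeter: z[4]−=0.826, z[1]+=0.826
solve → V1=0.8997, V2=0.8886, V3=0.004191, V4=-0.01796, V5=-0.004881, V6=0.004750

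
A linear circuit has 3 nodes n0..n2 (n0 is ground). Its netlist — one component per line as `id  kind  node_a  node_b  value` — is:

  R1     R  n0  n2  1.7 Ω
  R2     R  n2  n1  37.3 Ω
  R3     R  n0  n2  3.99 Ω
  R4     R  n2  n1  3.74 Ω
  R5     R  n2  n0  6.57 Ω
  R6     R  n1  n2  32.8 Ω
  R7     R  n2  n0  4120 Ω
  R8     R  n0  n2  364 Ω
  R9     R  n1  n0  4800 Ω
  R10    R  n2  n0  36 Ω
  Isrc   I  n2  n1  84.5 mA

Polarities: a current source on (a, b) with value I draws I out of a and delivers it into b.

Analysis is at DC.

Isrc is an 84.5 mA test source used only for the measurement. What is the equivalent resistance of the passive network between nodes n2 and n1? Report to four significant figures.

Element admittances at DC:
  Y(R1) = 0.5882 S between n0,n2
  Y(R2) = 0.02681 S between n2,n1
  Y(R3) = 0.2506 S between n0,n2
  Y(R4) = 0.2674 S between n2,n1
  Y(R5) = 0.1522 S between n2,n0
  Y(R6) = 0.03049 S between n1,n2
  Y(R7) = 0.0002427 S between n2,n0
  Y(R8) = 0.002747 S between n0,n2
  Y(R9) = 0.0002083 S between n1,n0
  Y(R10) = 0.02778 S between n2,n0
  Isrc: injects 0.0845 A into n1 (from n2)
Assemble and solve the 2×2 MNA system:
  V(n1)=0.2600  V(n2)=-5.302e-05

R_eq = 3.078 Ω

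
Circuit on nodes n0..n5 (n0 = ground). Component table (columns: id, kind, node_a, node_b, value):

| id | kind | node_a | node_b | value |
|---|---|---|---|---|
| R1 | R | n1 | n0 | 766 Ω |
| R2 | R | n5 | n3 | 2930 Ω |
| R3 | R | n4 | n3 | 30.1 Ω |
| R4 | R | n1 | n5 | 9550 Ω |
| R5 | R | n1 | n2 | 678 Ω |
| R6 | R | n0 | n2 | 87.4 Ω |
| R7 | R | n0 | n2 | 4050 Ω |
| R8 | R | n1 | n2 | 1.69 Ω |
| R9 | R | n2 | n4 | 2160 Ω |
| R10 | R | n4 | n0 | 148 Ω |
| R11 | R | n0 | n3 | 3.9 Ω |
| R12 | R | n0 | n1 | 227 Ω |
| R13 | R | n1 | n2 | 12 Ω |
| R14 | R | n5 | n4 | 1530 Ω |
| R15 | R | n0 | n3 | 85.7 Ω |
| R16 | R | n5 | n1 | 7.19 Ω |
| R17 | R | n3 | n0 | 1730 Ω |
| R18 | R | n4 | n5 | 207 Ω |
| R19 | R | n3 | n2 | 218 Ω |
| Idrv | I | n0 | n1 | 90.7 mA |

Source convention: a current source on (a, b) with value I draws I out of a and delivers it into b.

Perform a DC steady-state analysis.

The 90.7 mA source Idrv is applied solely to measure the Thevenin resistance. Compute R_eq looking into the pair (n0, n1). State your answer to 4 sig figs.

R_eq = 37.54 Ω

Apply KCL at each of the 5 non-ground nodes and solve the resulting linear system.
Node n1: branches {R1, R4, R5, R8, R12, R13, R16, Idrv} → V_1 = 3.405
Node n2: branches {R5, R6, R7, R8, R9, R13, R19} → V_2 = 3.324
Node n3: branches {R2, R3, R11, R15, R17, R19} → V_3 = 0.1079
Node n4: branches {R3, R9, R10, R14, R18} → V_4 = 0.5042
Node n5: branches {R2, R4, R14, R16, R18} → V_5 = 3.287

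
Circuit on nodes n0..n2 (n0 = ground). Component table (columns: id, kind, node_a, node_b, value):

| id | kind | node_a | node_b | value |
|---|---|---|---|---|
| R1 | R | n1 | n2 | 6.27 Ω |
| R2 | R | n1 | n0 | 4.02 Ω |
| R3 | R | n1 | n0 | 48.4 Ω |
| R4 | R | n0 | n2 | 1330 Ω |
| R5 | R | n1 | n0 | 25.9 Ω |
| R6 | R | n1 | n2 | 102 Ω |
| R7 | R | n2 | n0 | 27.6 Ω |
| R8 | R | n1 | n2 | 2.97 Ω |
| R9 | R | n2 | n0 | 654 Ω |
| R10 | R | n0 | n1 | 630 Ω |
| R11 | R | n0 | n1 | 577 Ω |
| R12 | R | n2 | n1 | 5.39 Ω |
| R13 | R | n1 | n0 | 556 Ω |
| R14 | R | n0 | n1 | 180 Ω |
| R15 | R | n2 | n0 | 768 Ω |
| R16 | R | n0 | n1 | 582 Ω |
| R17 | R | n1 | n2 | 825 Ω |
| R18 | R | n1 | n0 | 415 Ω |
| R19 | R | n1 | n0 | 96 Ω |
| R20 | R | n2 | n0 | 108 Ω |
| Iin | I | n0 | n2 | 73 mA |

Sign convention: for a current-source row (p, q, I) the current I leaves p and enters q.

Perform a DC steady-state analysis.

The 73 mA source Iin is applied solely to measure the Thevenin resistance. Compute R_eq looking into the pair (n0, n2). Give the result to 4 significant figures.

Element admittances at DC:
  Y(R1) = 0.1595 S between n1,n2
  Y(R2) = 0.2488 S between n1,n0
  Y(R3) = 0.02066 S between n1,n0
  Y(R4) = 0.0007519 S between n0,n2
  Y(R5) = 0.03861 S between n1,n0
  Y(R6) = 0.009804 S between n1,n2
  Y(R7) = 0.03623 S between n2,n0
  Y(R8) = 0.3367 S between n1,n2
  Y(R9) = 0.001529 S between n2,n0
  Y(R10) = 0.001587 S between n0,n1
  Y(R11) = 0.001733 S between n0,n1
  Y(R12) = 0.1855 S between n2,n1
  Y(R13) = 0.001799 S between n1,n0
  Y(R14) = 0.005556 S between n0,n1
  Y(R15) = 0.001302 S between n2,n0
  Y(R16) = 0.001718 S between n0,n1
  Y(R17) = 0.001212 S between n1,n2
  Y(R18) = 0.002410 S between n1,n0
  Y(R19) = 0.01042 S between n1,n0
  Y(R20) = 0.009259 S between n2,n0
  Iin: injects 0.073 A into n2 (from n0)
Assemble and solve the 2×2 MNA system:
  V(n1)=0.1798  V(n2)=0.2663

R_eq = 3.649 Ω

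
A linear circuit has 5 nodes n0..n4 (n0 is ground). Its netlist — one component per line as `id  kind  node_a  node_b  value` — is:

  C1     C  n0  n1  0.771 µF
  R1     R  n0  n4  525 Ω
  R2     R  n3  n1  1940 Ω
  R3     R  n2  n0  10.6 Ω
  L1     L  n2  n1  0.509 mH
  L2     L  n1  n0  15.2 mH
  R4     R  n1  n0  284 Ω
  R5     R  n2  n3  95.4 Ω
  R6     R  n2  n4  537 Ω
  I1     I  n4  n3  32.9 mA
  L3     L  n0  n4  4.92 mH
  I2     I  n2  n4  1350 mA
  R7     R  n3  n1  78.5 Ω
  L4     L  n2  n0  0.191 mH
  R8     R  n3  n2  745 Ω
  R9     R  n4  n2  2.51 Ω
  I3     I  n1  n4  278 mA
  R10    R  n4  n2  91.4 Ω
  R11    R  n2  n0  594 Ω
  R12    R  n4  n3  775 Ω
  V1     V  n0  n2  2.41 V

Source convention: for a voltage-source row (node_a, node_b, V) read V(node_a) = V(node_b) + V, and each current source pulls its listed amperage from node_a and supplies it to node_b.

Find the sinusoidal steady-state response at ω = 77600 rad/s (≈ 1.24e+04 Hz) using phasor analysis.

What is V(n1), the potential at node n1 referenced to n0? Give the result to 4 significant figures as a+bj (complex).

-0.5868+7.988j V

Element admittances at ω=77600 rad/s:
  Y(C1) = 0.000+0.05983j S between n0,n1
  Y(R1) = 0.001905+0.000j S between n0,n4
  Y(R2) = 0.0005155+0.000j S between n3,n1
  Y(R3) = 0.09434+0.000j S between n2,n0
  Y(L1) = 0.000-0.02532j S between n2,n1
  Y(L2) = 0.000-0.0008478j S between n1,n0
  Y(R4) = 0.003521+0.000j S between n1,n0
  Y(R5) = 0.01048+0.000j S between n2,n3
  Y(R6) = 0.001862+0.000j S between n2,n4
  I1: injects 0.0329 A into n3 (from n4)
  Y(L3) = 0.000-0.002619j S between n0,n4
  I2: injects 1.35 A into n4 (from n2)
  Y(R7) = 0.01274+0.000j S between n3,n1
  Y(L4) = 0.000-0.06747j S between n2,n0
  Y(R8) = 0.001342+0.000j S between n3,n2
  Y(R9) = 0.3984+0.000j S between n4,n2
  I3: injects 0.278 A into n4 (from n1)
  Y(R10) = 0.01094+0.000j S between n4,n2
  Y(R11) = 0.001684+0.000j S between n2,n0
  Y(R12) = 0.001290+0.000j S between n4,n3
  V1: constraint V(n0)−V(n2) = 2.41
Assemble and solve the 5×5 MNA system:
  V(n1)=-0.5868+7.988j  V(n2)=-2.410+0.000j  V(n3)=-0.05666+4.016j  V(n4)=1.457+0.02172j
  i(V1)=-0.7018+0.1523j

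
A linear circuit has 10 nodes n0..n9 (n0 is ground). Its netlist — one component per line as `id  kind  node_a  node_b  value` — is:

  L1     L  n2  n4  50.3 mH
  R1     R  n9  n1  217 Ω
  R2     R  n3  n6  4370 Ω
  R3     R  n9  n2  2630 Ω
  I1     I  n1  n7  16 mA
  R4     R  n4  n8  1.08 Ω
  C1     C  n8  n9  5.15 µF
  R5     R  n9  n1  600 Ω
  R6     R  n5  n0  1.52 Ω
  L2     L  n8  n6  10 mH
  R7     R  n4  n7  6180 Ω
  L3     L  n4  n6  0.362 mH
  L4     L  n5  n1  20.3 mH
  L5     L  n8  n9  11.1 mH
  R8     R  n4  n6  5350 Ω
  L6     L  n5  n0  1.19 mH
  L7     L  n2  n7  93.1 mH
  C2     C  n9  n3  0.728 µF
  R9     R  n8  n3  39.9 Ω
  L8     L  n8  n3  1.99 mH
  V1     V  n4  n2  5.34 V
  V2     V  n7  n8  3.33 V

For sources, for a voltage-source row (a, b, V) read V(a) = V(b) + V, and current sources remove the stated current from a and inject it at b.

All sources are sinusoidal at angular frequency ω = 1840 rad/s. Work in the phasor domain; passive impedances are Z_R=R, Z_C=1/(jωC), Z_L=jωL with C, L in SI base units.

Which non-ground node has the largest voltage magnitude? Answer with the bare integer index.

Apply KCL at each of the 9 non-ground nodes and solve the resulting linear system.
Node n1: branches {R1, I1, R5, L4} → V_1 = 0.000+0.000j
Node n2: branches {L1, R3, L7, V1} → V_2 = -2.780+0.4182j
Node n3: branches {R2, C2, R9, L8} → V_3 = 2.554+0.4749j
Node n4: branches {L1, R4, R7, L3, R8, V1} → V_4 = 2.560+0.4182j
Node n5: branches {R6, L4, L6} → V_5 = 0.000+0.000j
Node n6: branches {R2, L2, L3, R8} → V_6 = 2.560+0.4201j
Node n7: branches {I1, R7, L7, V2} → V_7 = 5.884+0.4726j
Node n8: branches {R4, C1, L2, L5, R9, L8, V2} → V_8 = 2.554+0.4726j
Node n9: branches {R1, R3, C1, R5, L5, C2} → V_9 = 2.550+0.000j
Source currents: i(V1)=-0.002344+0.1084j, i(V2)=0.01514+0.05057j

7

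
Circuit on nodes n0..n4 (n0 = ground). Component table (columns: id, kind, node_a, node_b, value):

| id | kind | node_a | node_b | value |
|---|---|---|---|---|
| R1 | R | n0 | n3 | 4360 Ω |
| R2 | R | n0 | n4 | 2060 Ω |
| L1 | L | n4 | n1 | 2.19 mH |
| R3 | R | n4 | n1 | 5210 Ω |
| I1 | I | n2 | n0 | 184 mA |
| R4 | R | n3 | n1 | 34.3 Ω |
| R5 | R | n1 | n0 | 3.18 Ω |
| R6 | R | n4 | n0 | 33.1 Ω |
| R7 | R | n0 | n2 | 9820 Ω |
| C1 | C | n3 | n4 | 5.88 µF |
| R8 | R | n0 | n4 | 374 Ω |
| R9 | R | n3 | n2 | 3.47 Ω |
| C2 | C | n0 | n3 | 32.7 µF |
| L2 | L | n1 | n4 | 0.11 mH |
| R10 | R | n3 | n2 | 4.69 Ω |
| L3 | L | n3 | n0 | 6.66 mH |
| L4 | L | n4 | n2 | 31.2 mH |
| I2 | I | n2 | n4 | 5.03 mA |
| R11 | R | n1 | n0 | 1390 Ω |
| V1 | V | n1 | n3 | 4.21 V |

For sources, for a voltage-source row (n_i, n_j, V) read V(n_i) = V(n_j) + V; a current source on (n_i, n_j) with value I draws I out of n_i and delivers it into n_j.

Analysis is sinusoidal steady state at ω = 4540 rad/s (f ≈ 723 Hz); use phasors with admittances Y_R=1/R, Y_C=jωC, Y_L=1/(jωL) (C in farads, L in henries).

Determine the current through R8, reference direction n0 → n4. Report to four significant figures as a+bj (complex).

2.305e-06-0.003783j A

Element admittances at ω=4540 rad/s:
  Y(R1) = 0.0002294+0.000j S between n0,n3
  Y(R2) = 0.0004854+0.000j S between n0,n4
  Y(L1) = 0.000-0.1006j S between n4,n1
  Y(R3) = 0.0001919+0.000j S between n4,n1
  I1: injects 0.184 A into n0 (from n2)
  Y(R4) = 0.02915+0.000j S between n3,n1
  Y(R5) = 0.3145+0.000j S between n1,n0
  Y(R6) = 0.03021+0.000j S between n4,n0
  Y(R7) = 0.0001018+0.000j S between n0,n2
  Y(C1) = 0.000+0.02670j S between n3,n4
  Y(R8) = 0.002674+0.000j S between n0,n4
  Y(R9) = 0.2882+0.000j S between n3,n2
  Y(C2) = 0.000+0.1485j S between n0,n3
  Y(L2) = 0.000-2.002j S between n1,n4
  Y(R10) = 0.2132+0.000j S between n3,n2
  Y(L3) = 0.000-0.03307j S between n3,n0
  Y(L4) = 0.000-0.007060j S between n4,n2
  I2: injects 0.00503 A into n4 (from n2)
  Y(R11) = 0.0007194+0.000j S between n1,n0
  V1: constraint V(n1)−V(n3) = 4.21
Assemble and solve the 5×5 MNA system:
  V(n1)=-0.06193+1.413j  V(n2)=-4.647+1.347j  V(n3)=-4.272+1.413j  V(n4)=-0.0008620+1.415j
  i(V1)=-0.09858-0.5737j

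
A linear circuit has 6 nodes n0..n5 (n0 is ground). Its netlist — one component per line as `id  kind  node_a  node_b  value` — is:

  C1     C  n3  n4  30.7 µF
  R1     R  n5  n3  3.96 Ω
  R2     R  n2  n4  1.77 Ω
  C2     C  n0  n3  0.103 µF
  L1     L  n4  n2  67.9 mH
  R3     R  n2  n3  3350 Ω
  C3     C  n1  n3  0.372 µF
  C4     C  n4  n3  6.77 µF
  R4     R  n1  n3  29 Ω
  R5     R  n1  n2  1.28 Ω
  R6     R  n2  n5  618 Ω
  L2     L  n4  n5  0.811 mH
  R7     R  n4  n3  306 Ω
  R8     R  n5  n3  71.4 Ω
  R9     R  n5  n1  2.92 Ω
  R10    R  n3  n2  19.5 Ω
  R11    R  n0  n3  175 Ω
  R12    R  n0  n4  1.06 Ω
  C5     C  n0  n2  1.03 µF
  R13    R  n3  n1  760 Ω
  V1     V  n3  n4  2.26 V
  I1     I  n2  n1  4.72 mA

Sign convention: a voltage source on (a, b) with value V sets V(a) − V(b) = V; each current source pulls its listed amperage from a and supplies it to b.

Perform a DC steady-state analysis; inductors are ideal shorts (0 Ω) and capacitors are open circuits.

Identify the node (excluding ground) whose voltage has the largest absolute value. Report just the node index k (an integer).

MNA unknowns: 5 node voltages V₁..V_5 plus 3 source currents (L1, L2, V1)
C1: Y=0.000 on G[3,4]
R1: Y=0.2525 on G[5,3]
R2: Y=0.5650 on G[2,4]
C2: Y=0.000 on G[0,3]
L1: row V4−V2=0, i_L1 at 4,2
R3: Y=0.0002985 on G[2,3]
C3: Y=0.000 on G[1,3]
C4: Y=0.000 on G[4,3]
R4: Y=0.03448 on G[1,3]
R5: Y=0.7812 on G[1,2]
R6: Y=0.001618 on G[2,5]
L2: row V4−V5=0, i_L2 at 4,5
R7: Y=0.003268 on G[4,3]
R8: Y=0.01401 on G[5,3]
R9: Y=0.3425 on G[5,1]
R10: Y=0.05128 on G[3,2]
R11: Y=0.005714 on G[0,3]
R12: Y=0.9434 on G[0,4]
C5: Y=0.000 on G[0,2]
R13: Y=0.001316 on G[3,1]
V1: row V3−V4=2.26, i_V1 at 3,4
I1: z[2]−=0.00472, z[1]+=0.00472
solve → V1=0.06024, V2=-0.01361, V3=2.246, V4=-0.01361, V5=-0.01361
aux → i_L1=-0.1695, i_L2=-0.6276, i_V1=-0.8174

3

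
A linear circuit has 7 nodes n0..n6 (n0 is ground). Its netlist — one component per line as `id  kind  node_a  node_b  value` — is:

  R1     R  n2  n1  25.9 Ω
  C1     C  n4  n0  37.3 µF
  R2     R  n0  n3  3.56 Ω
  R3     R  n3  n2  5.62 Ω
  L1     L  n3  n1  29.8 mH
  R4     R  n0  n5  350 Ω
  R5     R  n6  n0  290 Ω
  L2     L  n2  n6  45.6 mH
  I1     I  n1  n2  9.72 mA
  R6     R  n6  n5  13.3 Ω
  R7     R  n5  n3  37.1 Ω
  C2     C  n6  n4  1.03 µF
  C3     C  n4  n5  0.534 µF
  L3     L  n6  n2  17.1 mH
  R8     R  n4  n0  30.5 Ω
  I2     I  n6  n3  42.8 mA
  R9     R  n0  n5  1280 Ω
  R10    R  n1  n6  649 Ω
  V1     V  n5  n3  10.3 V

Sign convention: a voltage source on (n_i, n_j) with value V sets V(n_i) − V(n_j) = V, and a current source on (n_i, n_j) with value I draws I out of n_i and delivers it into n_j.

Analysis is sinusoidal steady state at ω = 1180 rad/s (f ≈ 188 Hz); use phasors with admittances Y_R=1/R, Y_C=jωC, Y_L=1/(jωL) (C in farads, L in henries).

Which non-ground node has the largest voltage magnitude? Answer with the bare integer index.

Element admittances at ω=1180 rad/s:
  Y(R1) = 0.03861+0.000j S between n2,n1
  Y(C1) = 0.000+0.04401j S between n4,n0
  Y(R2) = 0.2809+0.000j S between n0,n3
  Y(R3) = 0.1779+0.000j S between n3,n2
  Y(L1) = 0.000-0.02844j S between n3,n1
  Y(R4) = 0.002857+0.000j S between n0,n5
  Y(R5) = 0.003448+0.000j S between n6,n0
  Y(L2) = 0.000-0.01858j S between n2,n6
  I1: injects 0.00972 A into n2 (from n1)
  Y(R6) = 0.07519+0.000j S between n6,n5
  Y(R7) = 0.02695+0.000j S between n5,n3
  Y(C2) = 0.000+0.001215j S between n6,n4
  Y(C3) = 0.000+0.0006301j S between n4,n5
  Y(L3) = 0.000-0.04956j S between n6,n2
  Y(R8) = 0.03279+0.000j S between n4,n0
  I2: injects 0.0428 A into n3 (from n6)
  Y(R9) = 0.0007813+0.000j S between n0,n5
  Y(R10) = 0.001541+0.000j S between n1,n6
  V1: constraint V(n5)−V(n3) = 10.3
Assemble and solve the 7×7 MNA system:
  V(n1)=1.359-0.008623j  V(n2)=1.506-1.269j  V(n3)=-0.1844-0.08158j  V(n4)=0.1471+0.1859j  V(n5)=10.12-0.08158j  V(n6)=5.321+3.087j
  i(V1)=-0.6751+0.2322j

5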